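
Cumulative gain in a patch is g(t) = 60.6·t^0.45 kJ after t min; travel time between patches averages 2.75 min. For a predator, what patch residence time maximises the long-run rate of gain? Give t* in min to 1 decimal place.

2.2 min

By the marginal value theorem, leave when the instantaneous gain rate g'(t) equals the habitat-wide average g(t)/(T + t).
g'(t) = 0.45·60.6·t^-0.55. Setting 0.45·60.6·t^-0.55 = 60.6·t^0.45/(2.75+t) gives 0.45(2.75+t) = t, so 0.55·t = 0.45×2.75.
t* = 0.45×2.75/0.55 = 2.25 min.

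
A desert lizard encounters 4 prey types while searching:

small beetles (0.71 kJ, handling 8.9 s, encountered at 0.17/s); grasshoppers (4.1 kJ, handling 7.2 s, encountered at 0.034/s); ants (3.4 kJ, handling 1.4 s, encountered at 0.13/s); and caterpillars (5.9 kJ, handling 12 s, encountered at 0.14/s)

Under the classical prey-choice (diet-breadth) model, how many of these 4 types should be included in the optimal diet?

3

Profitabilities (E/h, kJ/s): ants 2.43, grasshoppers 0.569, caterpillars 0.492, small beetles 0.0798. Add prey in this order while the next type's profitability exceeds the intake rate on those already taken.
Rate on top 1: 0.3739. grasshoppers: 0.569 > 0.3739 → include.
Rate on top 2: 0.4075. caterpillars: 0.492 > 0.4075 → include.
Rate on top 3: 0.453. small beetles: 0.0798 < 0.453 → exclude; stop.
Optimal diet: ants, grasshoppers, caterpillars — 3 of 4 types.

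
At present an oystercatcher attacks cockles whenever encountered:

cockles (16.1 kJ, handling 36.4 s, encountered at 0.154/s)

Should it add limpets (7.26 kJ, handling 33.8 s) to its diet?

On cockles alone, R = ΣλE/(1+Σλh) = 2.479/6.606 = 0.3753 kJ/s.
limpets: E/h = 7.26/33.8 = 0.2148 kJ/s.
Since 0.2148 < R, time spent handling limpets is better spent searching.

No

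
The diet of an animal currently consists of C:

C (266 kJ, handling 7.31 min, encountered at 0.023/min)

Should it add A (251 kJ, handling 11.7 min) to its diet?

Intake rate on the current diet: R = (0.023×266) / (1 + 0.023×7.31) = 6.118/1.168 = 5.237 kJ/min.
A: E/h = 251/11.7 = 21.45 kJ/min.
21.45 > 5.237, so adding A raises the average — include it.

Yes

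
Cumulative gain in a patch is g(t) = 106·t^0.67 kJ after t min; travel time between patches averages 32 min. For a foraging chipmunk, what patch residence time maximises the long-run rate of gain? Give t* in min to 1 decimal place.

Maximise g(t)/(T+t): set derivative to zero → g'(t)(T+t) = g(t).
g'(t) = 0.67·106·t^-0.33. Setting 0.67·106·t^-0.33 = 106·t^0.67/(32+t) gives 0.67(32+t) = t, so 0.33·t = 0.67×32.
t* = 0.67×32/0.33 = 64.97 min.

65.0 min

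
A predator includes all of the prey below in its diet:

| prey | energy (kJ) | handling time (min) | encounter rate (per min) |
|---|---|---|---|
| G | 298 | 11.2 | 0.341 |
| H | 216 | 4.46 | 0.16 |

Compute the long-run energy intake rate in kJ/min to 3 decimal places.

24.613 kJ/min

R = Σλ_iE_i / (1 + Σλ_ih_i)
Numerator: 0.341×298 + 0.16×216 = 136.2
Denominator: 1 + 0.341×11.2 + 0.16×4.46 = 5.533
R = 136.2/5.533 = 24.61 kJ/min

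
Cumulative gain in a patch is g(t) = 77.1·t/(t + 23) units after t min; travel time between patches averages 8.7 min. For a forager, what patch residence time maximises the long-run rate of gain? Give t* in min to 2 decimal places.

Maximise g(t)/(T+t): set derivative to zero → g'(t)(T+t) = g(t).
g'(t) = 77.1·23/(t + 23)². Setting 77.1·23/(t+23)² = 77.1t/[(t+23)(8.7+t)] gives 23(8.7+t) = t(t+23), so t² = 23×8.7 = 200.1.
t* = √200.1 = 14.15 min.

14.15 min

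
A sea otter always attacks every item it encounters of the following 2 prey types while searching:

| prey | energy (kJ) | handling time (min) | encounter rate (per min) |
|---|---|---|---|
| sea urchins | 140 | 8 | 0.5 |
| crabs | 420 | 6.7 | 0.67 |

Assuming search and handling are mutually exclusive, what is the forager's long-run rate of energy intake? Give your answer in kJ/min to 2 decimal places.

R = (0.5×140 + 0.67×420) / (1 + 0.5×8 + 0.67×6.7) = 351.4/9.489 = 37.03 kJ/min.

37.03 kJ/min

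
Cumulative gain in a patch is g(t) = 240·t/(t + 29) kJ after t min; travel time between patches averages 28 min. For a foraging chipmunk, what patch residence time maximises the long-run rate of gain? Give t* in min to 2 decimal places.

28.50 min

Optimal t* satisfies g'(t*) = g(t*)/(T + t*).
g'(t) = 240·29/(t + 29)². Setting 240·29/(t+29)² = 240t/[(t+29)(28+t)] gives 29(28+t) = t(t+29), so t² = 29×28 = 812.
t* = √812 = 28.5 min.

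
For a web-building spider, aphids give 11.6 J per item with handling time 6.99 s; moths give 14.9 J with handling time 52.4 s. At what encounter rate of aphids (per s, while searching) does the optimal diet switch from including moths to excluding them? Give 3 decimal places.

0.030 per s

At the threshold, the rate on aphids alone equals the profitability of moths: λ·11.6/(1 + λ·6.99) = 14.9/52.4 = 0.2844.
Rearranging, λ(11.6 − 0.2844×6.99) = 0.2844, so λ = 0.2844/9.612 = 0.02958 per s.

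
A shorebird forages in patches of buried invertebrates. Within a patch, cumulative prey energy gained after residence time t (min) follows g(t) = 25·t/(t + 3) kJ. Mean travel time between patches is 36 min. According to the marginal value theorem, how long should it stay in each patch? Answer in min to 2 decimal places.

Maximise g(t)/(T+t): set derivative to zero → g'(t)(T+t) = g(t).
g'(t) = 25·3/(t + 3)². Setting 25·3/(t+3)² = 25t/[(t+3)(36+t)] gives 3(36+t) = t(t+3), so t² = 3×36 = 108.
t* = √108 = 10.39 min.

10.39 min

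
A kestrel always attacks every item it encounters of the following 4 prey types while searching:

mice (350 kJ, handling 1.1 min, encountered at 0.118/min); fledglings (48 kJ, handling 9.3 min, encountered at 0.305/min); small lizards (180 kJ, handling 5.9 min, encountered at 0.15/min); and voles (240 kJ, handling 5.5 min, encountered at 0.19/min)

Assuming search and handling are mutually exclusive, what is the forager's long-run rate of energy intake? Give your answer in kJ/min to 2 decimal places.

21.80 kJ/min

R = Σλ_iE_i / (1 + Σλ_ih_i)
Numerator: 0.118×350 + 0.305×48 + 0.15×180 + 0.19×240 = 128.5
Denominator: 1 + 0.118×1.1 + 0.305×9.3 + 0.15×5.9 + 0.19×5.5 = 5.896
R = 128.5/5.896 = 21.8 kJ/min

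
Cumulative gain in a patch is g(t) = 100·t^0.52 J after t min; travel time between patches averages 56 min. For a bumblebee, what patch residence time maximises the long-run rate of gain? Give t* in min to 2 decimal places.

By the marginal value theorem, leave when the instantaneous gain rate g'(t) equals the habitat-wide average g(t)/(T + t).
g'(t) = 0.52·100·t^-0.48. Setting 0.52·100·t^-0.48 = 100·t^0.52/(56+t) gives 0.52(56+t) = t, so 0.48·t = 0.52×56.
t* = 0.52×56/0.48 = 60.67 min.

60.67 min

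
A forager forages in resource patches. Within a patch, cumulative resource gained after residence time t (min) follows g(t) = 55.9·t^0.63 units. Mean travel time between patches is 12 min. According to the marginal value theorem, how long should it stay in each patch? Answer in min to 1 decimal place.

Maximise g(t)/(T+t): set derivative to zero → g'(t)(T+t) = g(t).
g'(t) = 0.63·55.9·t^-0.37. Setting 0.63·55.9·t^-0.37 = 55.9·t^0.63/(12+t) gives 0.63(12+t) = t, so 0.37·t = 0.63×12.
t* = 0.63×12/0.37 = 20.43 min.

20.4 min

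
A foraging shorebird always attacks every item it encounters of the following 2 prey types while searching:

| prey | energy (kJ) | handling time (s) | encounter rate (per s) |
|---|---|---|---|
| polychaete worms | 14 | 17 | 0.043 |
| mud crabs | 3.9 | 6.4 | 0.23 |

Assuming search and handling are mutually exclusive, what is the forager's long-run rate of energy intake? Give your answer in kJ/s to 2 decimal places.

0.47 kJ/s

Energy encountered per unit search time: 0.043×14 + 0.23×3.9 = 1.499 kJ/s.
Handling time per unit search time: 0.043×17 + 0.23×6.4 = 2.203.
Rate = 1.499/(1 + 2.203) = 0.468 kJ/s.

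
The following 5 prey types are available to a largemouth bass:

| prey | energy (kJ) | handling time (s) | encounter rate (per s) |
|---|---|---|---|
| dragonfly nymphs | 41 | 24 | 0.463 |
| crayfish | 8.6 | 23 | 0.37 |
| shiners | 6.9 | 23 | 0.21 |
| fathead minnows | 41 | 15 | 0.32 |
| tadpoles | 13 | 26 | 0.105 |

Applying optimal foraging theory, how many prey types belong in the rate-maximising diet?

E/h in descending order: fathead minnows 2.73, dragonfly nymphs 1.71, tadpoles 0.5, crayfish 0.374, shiners 0.3 kJ/s. The optimal diet is the largest prefix of this list for which every included type satisfies E_i/h_i > R on the types above it.
Rate on top 1: 2.262. dragonfly nymphs: 1.71 < 2.262 → exclude; stop.
Optimal diet: fathead minnows — 1 of 5 types.

1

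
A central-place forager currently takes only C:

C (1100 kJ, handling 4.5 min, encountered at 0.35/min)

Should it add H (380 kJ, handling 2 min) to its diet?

Yes

Current rate: (0.35×1100)/(1 + 0.35×4.5) = 149.5 kJ/min.
H: E/h = 380/2 = 190 kJ/min.
190 > 149.5, so adding H raises the average — include it.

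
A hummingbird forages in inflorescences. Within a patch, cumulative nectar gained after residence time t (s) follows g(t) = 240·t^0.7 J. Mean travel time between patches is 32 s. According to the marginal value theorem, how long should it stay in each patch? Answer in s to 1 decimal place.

Optimal t* satisfies g'(t*) = g(t*)/(T + t*).
g'(t) = 0.7·240·t^-0.3. Setting 0.7·240·t^-0.3 = 240·t^0.7/(32+t) gives 0.7(32+t) = t, so 0.30·t = 0.7×32.
t* = 0.7×32/0.30 = 74.67 s.

74.7 s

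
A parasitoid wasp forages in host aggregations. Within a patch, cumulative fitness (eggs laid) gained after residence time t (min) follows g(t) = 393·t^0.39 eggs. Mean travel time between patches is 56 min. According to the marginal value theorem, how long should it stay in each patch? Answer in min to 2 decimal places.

Optimal t* satisfies g'(t*) = g(t*)/(T + t*).
g'(t) = 0.39·393·t^-0.61. Setting 0.39·393·t^-0.61 = 393·t^0.39/(56+t) gives 0.39(56+t) = t, so 0.61·t = 0.39×56.
t* = 0.39×56/0.61 = 35.8 min.

35.80 min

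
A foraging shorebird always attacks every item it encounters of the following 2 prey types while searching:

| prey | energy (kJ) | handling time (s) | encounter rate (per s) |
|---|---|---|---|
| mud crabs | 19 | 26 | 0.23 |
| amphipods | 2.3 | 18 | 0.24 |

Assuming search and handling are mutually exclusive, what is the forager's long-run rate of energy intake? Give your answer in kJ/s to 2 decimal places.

0.44 kJ/s

Energy encountered per unit search time: 0.23×19 + 0.24×2.3 = 4.922 kJ/s.
Handling time per unit search time: 0.23×26 + 0.24×18 = 10.3.
Rate = 4.922/(1 + 10.3) = 0.4356 kJ/s.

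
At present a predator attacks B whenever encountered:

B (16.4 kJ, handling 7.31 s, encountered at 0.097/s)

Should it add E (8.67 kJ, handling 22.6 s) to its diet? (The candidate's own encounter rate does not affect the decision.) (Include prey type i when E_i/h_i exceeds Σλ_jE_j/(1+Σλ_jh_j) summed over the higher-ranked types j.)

No

On B alone, R = ΣλE/(1+Σλh) = 1.591/1.709 = 0.9308 kJ/s.
Profitability of E: 8.67/22.6 = 0.3836 kJ/s.
Since 0.3836 < R, time spent handling E is better spent searching.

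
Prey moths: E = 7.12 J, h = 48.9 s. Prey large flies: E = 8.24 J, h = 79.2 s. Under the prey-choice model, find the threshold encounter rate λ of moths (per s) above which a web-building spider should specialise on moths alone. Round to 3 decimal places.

Drop large flies once their profitability E₂/h₂ falls below the rate achievable on moths alone: E₂/h₂ = λE₁/(1 + λh₁).
Solve for λ: λE₁h₂ = E₂(1 + λh₁) → λ(E₁h₂ − E₂h₁) = E₂ → λ = E₂/(E₁h₂ − E₂h₁).
λ = 8.24/(7.12×79.2 − 8.24×48.9) = 8.24/161 = 0.05119 per s.

0.051 per s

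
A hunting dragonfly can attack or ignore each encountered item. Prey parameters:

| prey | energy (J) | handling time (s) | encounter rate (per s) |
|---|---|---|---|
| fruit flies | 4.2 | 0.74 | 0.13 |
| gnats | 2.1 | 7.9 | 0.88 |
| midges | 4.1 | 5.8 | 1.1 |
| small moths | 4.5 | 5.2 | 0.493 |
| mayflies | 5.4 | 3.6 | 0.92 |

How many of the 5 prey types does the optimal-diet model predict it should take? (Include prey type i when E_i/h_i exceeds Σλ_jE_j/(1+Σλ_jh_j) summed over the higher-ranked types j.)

Profitabilities (E/h, J/s): fruit flies 5.68, mayflies 1.5, small moths 0.865, midges 0.707, gnats 0.266. Add prey in this order while the next type's profitability exceeds the intake rate on those already taken.
Rate on top 1: 0.4981. mayflies: 1.5 > 0.4981 → include.
Rate on top 2: 1.251. small moths: 0.865 < 1.251 → exclude; stop.
Optimal diet: fruit flies, mayflies — 2 of 5 types.

2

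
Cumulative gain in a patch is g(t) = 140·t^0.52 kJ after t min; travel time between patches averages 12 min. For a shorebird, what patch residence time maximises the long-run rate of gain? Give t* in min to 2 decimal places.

13.00 min

By the marginal value theorem, leave when the instantaneous gain rate g'(t) equals the habitat-wide average g(t)/(T + t).
g'(t) = 0.52·140·t^-0.48. Setting 0.52·140·t^-0.48 = 140·t^0.52/(12+t) gives 0.52(12+t) = t, so 0.48·t = 0.52×12.
t* = 0.52×12/0.48 = 13 min.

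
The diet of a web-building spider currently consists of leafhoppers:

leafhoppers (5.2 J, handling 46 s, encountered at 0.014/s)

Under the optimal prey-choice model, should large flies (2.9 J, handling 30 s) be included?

Intake rate on the current diet: R = (0.014×5.2) / (1 + 0.014×46) = 0.0728/1.644 = 0.04428 J/s.
Profitability of large flies: 2.9/30 = 0.09667 J/s.
0.09667 > 0.04428, so adding large flies raises the average — include it.

Yes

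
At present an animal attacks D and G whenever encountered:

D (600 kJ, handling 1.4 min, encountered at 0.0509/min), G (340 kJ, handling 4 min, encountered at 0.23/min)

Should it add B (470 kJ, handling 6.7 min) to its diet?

On D and G alone, R = ΣλE/(1+Σλh) = 108.7/1.991 = 54.61 kJ/min.
Profitability of B: 470/6.7 = 70.15 kJ/min.
Since 70.15 > R, including B increases the long-run rate.

Yes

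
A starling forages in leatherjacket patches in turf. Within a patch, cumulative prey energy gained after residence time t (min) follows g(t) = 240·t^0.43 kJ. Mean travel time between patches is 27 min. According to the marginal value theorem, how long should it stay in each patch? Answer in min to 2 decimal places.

Maximise g(t)/(T+t): set derivative to zero → g'(t)(T+t) = g(t).
g'(t) = 0.43·240·t^-0.57. Setting 0.43·240·t^-0.57 = 240·t^0.43/(27+t) gives 0.43(27+t) = t, so 0.57·t = 0.43×27.
t* = 0.43×27/0.57 = 20.37 min.

20.37 min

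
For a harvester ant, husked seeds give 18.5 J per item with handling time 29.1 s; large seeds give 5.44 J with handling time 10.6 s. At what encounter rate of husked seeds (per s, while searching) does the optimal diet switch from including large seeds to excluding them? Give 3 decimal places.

0.144 per s

At the threshold, the rate on husked seeds alone equals the profitability of large seeds: λ·18.5/(1 + λ·29.1) = 5.44/10.6 = 0.5132.
Rearranging, λ(18.5 − 0.5132×29.1) = 0.5132, so λ = 0.5132/3.566 = 0.1439 per s.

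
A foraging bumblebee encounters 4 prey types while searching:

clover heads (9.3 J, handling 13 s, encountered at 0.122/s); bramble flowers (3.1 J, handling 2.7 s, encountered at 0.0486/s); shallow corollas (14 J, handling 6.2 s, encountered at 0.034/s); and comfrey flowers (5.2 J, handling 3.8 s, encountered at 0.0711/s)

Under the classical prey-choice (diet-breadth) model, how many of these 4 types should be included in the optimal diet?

E/h in descending order: shallow corollas 2.26, comfrey flowers 1.37, bramble flowers 1.15, clover heads 0.715 J/s. The optimal diet is the largest prefix of this list for which every included type satisfies E_i/h_i > R on the types above it.
Rate on top 1: 0.3931. comfrey flowers: 1.37 > 0.3931 → include.
Rate on top 2: 0.5711. bramble flowers: 1.15 > 0.5711 → include.
Rate on top 3: 0.618. clover heads: 0.715 > 0.618 → include.
Optimal diet: shallow corollas, comfrey flowers, bramble flowers, clover heads — 4 of 4 types.

4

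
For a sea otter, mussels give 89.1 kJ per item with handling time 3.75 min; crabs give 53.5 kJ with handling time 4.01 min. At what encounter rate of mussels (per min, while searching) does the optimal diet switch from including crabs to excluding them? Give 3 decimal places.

Drop crabs once their profitability E₂/h₂ falls below the rate achievable on mussels alone: E₂/h₂ = λE₁/(1 + λh₁).
Solve for λ: λE₁h₂ = E₂(1 + λh₁) → λ(E₁h₂ − E₂h₁) = E₂ → λ = E₂/(E₁h₂ − E₂h₁).
λ = 53.5/(89.1×4.01 − 53.5×3.75) = 53.5/156.7 = 0.3415 per min.

0.341 per min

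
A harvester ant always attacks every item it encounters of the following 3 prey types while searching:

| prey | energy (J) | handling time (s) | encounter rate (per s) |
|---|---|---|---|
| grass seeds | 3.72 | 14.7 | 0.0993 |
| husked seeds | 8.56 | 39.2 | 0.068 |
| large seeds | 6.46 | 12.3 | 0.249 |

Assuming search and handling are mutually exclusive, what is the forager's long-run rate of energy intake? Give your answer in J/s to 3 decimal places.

R = (0.0993×3.72 + 0.068×8.56 + 0.249×6.46) / (1 + 0.0993×14.7 + 0.068×39.2 + 0.249×12.3) = 2.56/8.188 = 0.3127 J/s.

0.313 J/s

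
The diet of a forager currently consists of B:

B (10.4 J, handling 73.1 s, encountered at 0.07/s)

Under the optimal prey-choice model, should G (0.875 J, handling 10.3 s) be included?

No

Intake rate on the current diet: R = (0.07×10.4) / (1 + 0.07×73.1) = 0.728/6.117 = 0.119 J/s.
G: E/h = 0.875/10.3 = 0.08495 J/s.
0.08495 < 0.119, so adding G would lower the average — exclude it.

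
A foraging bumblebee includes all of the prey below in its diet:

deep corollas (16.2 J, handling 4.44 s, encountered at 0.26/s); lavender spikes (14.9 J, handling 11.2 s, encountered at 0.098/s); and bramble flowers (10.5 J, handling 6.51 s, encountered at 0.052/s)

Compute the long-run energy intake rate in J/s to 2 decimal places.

R = (0.26×16.2 + 0.098×14.9 + 0.052×10.5) / (1 + 0.26×4.44 + 0.098×11.2 + 0.052×6.51) = 6.218/3.591 = 1.732 J/s.

1.73 J/s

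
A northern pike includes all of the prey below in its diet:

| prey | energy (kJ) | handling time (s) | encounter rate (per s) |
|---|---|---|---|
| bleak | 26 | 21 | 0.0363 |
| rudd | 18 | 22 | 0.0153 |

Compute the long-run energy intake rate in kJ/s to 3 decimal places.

0.581 kJ/s

R = Σλ_iE_i / (1 + Σλ_ih_i)
Numerator: 0.0363×26 + 0.0153×18 = 1.219
Denominator: 1 + 0.0363×21 + 0.0153×22 = 2.099
R = 1.219/2.099 = 0.5809 kJ/s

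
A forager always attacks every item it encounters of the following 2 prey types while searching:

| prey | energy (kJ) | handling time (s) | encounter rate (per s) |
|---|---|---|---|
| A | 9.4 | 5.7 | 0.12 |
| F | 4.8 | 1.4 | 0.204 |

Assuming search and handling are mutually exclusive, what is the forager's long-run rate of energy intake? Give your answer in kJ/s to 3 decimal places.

1.070 kJ/s

R = Σλ_iE_i / (1 + Σλ_ih_i)
Numerator: 0.12×9.4 + 0.204×4.8 = 2.107
Denominator: 1 + 0.12×5.7 + 0.204×1.4 = 1.97
R = 2.107/1.97 = 1.07 kJ/s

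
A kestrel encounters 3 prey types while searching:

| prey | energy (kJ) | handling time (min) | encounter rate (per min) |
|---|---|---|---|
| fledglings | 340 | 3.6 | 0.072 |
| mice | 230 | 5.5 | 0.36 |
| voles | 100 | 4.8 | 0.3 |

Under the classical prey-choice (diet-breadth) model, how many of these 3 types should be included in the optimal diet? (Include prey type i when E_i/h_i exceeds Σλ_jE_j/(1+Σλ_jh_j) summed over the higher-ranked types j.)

Profitabilities (E/h, kJ/min): fledglings 94.4, mice 41.8, voles 20.8. Add prey in this order while the next type's profitability exceeds the intake rate on those already taken.
Rate on top 1: 19.44. mice: 41.8 > 19.44 → include.
Rate on top 2: 33.12. voles: 20.8 < 33.12 → exclude; stop.
Optimal diet: fledglings, mice — 2 of 3 types.

2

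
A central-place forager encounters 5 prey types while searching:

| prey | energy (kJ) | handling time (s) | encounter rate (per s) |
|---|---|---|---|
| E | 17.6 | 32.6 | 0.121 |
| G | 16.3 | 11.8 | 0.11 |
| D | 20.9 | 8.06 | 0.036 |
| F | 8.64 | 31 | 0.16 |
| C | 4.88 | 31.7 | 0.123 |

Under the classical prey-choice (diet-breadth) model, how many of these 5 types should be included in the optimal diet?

E/h in descending order: D 2.59, G 1.38, E 0.54, F 0.279, C 0.154 kJ/s. The optimal diet is the largest prefix of this list for which every included type satisfies E_i/h_i > R on the types above it.
Rate on top 1: 0.5832. G: 1.38 > 0.5832 → include.
Rate on top 2: 0.9835. E: 0.54 < 0.9835 → exclude; stop.
Optimal diet: D, G — 2 of 5 types.

2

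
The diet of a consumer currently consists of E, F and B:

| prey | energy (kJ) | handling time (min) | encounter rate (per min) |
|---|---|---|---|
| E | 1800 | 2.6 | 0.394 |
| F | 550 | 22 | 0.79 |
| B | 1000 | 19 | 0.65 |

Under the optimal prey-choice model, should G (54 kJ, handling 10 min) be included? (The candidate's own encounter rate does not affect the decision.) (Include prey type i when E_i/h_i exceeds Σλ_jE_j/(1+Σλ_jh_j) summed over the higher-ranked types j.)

No

Intake rate on the current diet: R = (0.394×1800 + 0.79×550 + 0.65×1000) / (1 + 0.394×2.6 + 0.79×22 + 0.65×19) = 1794/31.75 = 56.49 kJ/min.
Profitability of G: 54/10 = 5.4 kJ/min.
Since 5.4 < R, time spent handling G is better spent searching.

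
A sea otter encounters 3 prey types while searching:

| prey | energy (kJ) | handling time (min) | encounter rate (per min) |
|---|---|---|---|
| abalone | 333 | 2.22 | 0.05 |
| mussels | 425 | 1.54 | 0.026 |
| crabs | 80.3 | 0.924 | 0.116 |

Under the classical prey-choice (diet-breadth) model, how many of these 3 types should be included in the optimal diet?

3

Profitabilities (E/h, kJ/min): mussels 276, abalone 150, crabs 86.9. Add prey in this order while the next type's profitability exceeds the intake rate on those already taken.
Rate on top 1: 10.62. abalone: 150 > 10.62 → include.
Rate on top 2: 24.07. crabs: 86.9 > 24.07 → include.
Optimal diet: mussels, abalone, crabs — 3 of 3 types.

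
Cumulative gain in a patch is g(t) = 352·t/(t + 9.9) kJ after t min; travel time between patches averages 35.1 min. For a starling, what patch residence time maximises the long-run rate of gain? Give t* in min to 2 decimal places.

18.64 min

By the marginal value theorem, leave when the instantaneous gain rate g'(t) equals the habitat-wide average g(t)/(T + t).
g'(t) = 352·9.9/(t + 9.9)². Setting 352·9.9/(t+9.9)² = 352t/[(t+9.9)(35.1+t)] gives 9.9(35.1+t) = t(t+9.9), so t² = 9.9×35.1 = 347.5.
t* = √347.5 = 18.64 min.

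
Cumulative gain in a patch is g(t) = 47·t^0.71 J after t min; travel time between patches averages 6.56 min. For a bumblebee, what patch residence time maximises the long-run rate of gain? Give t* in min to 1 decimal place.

Optimal t* satisfies g'(t*) = g(t*)/(T + t*).
g'(t) = 0.71·47·t^-0.29. Setting 0.71·47·t^-0.29 = 47·t^0.71/(6.56+t) gives 0.71(6.56+t) = t, so 0.29·t = 0.71×6.56.
t* = 0.71×6.56/0.29 = 16.06 min.

16.1 min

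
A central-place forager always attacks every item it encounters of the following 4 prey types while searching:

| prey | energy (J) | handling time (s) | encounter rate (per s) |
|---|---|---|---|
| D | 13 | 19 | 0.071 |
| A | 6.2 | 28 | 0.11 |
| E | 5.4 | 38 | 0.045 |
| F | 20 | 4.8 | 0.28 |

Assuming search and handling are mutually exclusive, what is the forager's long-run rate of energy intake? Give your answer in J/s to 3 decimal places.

R = (0.071×13 + 0.11×6.2 + 0.045×5.4 + 0.28×20) / (1 + 0.071×19 + 0.11×28 + 0.045×38 + 0.28×4.8) = 7.448/8.483 = 0.878 J/s.

0.878 J/s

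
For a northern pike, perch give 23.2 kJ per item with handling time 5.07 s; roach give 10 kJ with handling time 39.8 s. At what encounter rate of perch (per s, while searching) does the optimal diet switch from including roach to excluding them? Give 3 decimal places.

At the threshold, the rate on perch alone equals the profitability of roach: λ·23.2/(1 + λ·5.07) = 10/39.8 = 0.2513.
Rearranging, λ(23.2 − 0.2513×5.07) = 0.2513, so λ = 0.2513/21.93 = 0.01146 per s.

0.011 per s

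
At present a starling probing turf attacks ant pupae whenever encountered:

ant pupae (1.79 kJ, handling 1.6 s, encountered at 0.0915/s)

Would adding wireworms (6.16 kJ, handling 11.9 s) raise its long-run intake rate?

Current rate: (0.0915×1.79)/(1 + 0.0915×1.6) = 0.1429 kJ/s.
wireworms: E/h = 6.16/11.9 = 0.5176 kJ/s.
0.5176 > 0.1429, so adding wireworms raises the average — include it.

Yes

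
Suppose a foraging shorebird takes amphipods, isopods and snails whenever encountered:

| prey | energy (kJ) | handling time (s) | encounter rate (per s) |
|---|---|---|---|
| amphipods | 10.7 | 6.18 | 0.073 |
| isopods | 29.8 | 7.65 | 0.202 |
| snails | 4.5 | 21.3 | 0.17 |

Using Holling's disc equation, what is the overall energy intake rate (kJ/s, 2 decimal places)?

1.14 kJ/s

R = Σλ_iE_i / (1 + Σλ_ih_i)
Numerator: 0.073×10.7 + 0.202×29.8 + 0.17×4.5 = 7.566
Denominator: 1 + 0.073×6.18 + 0.202×7.65 + 0.17×21.3 = 6.617
R = 7.566/6.617 = 1.143 kJ/s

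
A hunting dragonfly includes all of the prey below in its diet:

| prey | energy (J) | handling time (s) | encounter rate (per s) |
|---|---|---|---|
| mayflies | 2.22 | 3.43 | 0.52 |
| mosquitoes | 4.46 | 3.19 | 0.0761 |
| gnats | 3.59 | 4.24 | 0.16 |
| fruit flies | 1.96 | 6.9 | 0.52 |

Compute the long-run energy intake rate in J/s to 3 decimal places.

R = Σλ_iE_i / (1 + Σλ_ih_i)
Numerator: 0.52×2.22 + 0.0761×4.46 + 0.16×3.59 + 0.52×1.96 = 3.087
Denominator: 1 + 0.52×3.43 + 0.0761×3.19 + 0.16×4.24 + 0.52×6.9 = 7.293
R = 3.087/7.293 = 0.4234 J/s

0.423 J/s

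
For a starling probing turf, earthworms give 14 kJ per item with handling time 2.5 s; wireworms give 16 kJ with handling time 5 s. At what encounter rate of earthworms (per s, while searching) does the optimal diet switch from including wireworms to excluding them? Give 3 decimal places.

0.533 per s

At the threshold, the rate on earthworms alone equals the profitability of wireworms: λ·14/(1 + λ·2.5) = 16/5 = 3.2.
Rearranging, λ(14 − 3.2×2.5) = 3.2, so λ = 3.2/6 = 0.5333 per s.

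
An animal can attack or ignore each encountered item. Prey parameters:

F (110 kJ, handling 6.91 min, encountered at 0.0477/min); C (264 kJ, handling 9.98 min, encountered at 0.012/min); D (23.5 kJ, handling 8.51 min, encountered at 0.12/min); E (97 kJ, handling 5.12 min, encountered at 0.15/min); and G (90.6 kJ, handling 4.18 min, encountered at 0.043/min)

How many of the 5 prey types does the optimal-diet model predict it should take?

Profitabilities (E/h, kJ/min): C 26.5, G 21.7, E 18.9, F 15.9, D 2.76. Add prey in this order while the next type's profitability exceeds the intake rate on those already taken.
Rate on top 1: 2.829. G: 21.7 > 2.829 → include.
Rate on top 2: 5.436. E: 18.9 > 5.436 → include.
Rate on top 3: 10.45. F: 15.9 > 10.45 → include.
Rate on top 4: 11.21. D: 2.76 < 11.21 → exclude; stop.
Optimal diet: C, G, E, F — 4 of 5 types.

4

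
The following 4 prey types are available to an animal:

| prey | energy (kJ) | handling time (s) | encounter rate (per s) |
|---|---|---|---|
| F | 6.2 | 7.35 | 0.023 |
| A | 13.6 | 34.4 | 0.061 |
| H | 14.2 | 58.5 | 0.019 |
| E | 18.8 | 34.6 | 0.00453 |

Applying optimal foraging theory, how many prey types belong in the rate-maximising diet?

Rank by E/h (kJ/s): F 0.844, E 0.543, A 0.395, H 0.243. Include each in turn until the next type's E/h falls below the running intake rate.
Rate on top 1: 0.122. E: 0.543 > 0.122 → include.
Rate on top 2: 0.1718. A: 0.395 > 0.1718 → include.
Rate on top 3: 0.3088. H: 0.243 < 0.3088 → exclude; stop.
Optimal diet: F, E, A — 3 of 4 types.

3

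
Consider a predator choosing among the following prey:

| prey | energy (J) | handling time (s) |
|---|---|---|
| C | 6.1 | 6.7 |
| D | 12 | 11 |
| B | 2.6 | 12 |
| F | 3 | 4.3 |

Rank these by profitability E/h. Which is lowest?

In descending order of E/h:
D: 12/11 = 1.09 J/s
C: 6.1/6.7 = 0.91 J/s
F: 3/4.3 = 0.698 J/s
B: 2.6/12 = 0.217 J/s

B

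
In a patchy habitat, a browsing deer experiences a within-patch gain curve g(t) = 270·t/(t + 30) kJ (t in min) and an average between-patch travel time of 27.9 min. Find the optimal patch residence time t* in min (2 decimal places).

28.93 min

Maximise g(t)/(T+t): set derivative to zero → g'(t)(T+t) = g(t).
g'(t) = 270·30/(t + 30)². Setting 270·30/(t+30)² = 270t/[(t+30)(27.9+t)] gives 30(27.9+t) = t(t+30), so t² = 30×27.9 = 837.
t* = √837 = 28.93 min.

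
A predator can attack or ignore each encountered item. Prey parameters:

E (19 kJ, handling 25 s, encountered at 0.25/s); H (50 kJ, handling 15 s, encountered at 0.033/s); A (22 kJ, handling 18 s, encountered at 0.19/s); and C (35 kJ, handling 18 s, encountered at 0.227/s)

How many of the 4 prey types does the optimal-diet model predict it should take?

2

Profitabilities (E/h, kJ/s): H 3.33, C 1.94, A 1.22, E 0.76. Add prey in this order while the next type's profitability exceeds the intake rate on those already taken.
Rate on top 1: 1.104. C: 1.94 > 1.104 → include.
Rate on top 2: 1.719. A: 1.22 < 1.719 → exclude; stop.
Optimal diet: H, C — 2 of 4 types.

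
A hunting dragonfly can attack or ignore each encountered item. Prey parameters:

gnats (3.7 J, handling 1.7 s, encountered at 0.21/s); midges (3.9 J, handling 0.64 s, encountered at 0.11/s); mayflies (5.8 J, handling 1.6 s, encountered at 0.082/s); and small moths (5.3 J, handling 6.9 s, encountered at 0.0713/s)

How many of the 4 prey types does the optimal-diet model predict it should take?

Profitabilities (E/h, J/s): midges 6.09, mayflies 3.62, gnats 2.18, small moths 0.768. Add prey in this order while the next type's profitability exceeds the intake rate on those already taken.
Rate on top 1: 0.4008. mayflies: 3.62 > 0.4008 → include.
Rate on top 2: 0.7528. gnats: 2.18 > 0.7528 → include.
Rate on top 3: 1.079. small moths: 0.768 < 1.079 → exclude; stop.
Optimal diet: midges, mayflies, gnats — 3 of 4 types.

3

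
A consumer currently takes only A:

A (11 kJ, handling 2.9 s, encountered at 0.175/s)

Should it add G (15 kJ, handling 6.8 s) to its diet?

Current rate: (0.175×11)/(1 + 0.175×2.9) = 1.277 kJ/s.
G: E/h = 15/6.8 = 2.206 kJ/s.
2.206 > 1.277, so adding G raises the average — include it.

Yes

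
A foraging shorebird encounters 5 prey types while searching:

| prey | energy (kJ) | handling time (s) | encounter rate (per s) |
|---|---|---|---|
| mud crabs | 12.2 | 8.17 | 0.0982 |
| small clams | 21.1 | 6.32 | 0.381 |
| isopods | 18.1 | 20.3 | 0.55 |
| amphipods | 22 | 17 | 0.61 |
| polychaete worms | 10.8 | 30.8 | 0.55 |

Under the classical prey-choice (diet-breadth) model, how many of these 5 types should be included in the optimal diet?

1

E/h in descending order: small clams 3.34, mud crabs 1.49, amphipods 1.29, isopods 0.892, polychaete worms 0.351 kJ/s. The optimal diet is the largest prefix of this list for which every included type satisfies E_i/h_i > R on the types above it.
Rate on top 1: 2.359. mud crabs: 1.49 < 2.359 → exclude; stop.
Optimal diet: small clams — 1 of 5 types.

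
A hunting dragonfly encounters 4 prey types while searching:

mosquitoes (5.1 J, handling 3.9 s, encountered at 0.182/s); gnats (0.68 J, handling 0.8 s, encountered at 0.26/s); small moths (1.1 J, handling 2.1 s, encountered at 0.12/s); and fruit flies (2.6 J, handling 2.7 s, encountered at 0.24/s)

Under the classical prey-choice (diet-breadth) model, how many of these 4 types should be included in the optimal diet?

3

E/h in descending order: mosquitoes 1.31, fruit flies 0.963, gnats 0.85, small moths 0.524 J/s. The optimal diet is the largest prefix of this list for which every included type satisfies E_i/h_i > R on the types above it.
Rate on top 1: 0.5429. fruit flies: 0.963 > 0.5429 → include.
Rate on top 2: 0.6583. gnats: 0.85 > 0.6583 → include.
Rate on top 3: 0.6739. small moths: 0.524 < 0.6739 → exclude; stop.
Optimal diet: mosquitoes, fruit flies, gnats — 3 of 4 types.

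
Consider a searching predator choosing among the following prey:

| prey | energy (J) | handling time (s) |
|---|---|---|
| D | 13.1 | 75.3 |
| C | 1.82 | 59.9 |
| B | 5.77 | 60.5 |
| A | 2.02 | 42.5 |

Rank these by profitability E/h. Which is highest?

In descending order of E/h:
D: 13.1/75.3 = 0.174 J/s
B: 5.77/60.5 = 0.0954 J/s
A: 2.02/42.5 = 0.0475 J/s
C: 1.82/59.9 = 0.0304 J/s

D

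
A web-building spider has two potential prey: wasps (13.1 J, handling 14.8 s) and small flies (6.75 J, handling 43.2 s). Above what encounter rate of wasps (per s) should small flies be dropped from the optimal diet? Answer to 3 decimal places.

0.014 per s

Drop small flies once their profitability E₂/h₂ falls below the rate achievable on wasps alone: E₂/h₂ = λE₁/(1 + λh₁).
Solve for λ: λE₁h₂ = E₂(1 + λh₁) → λ(E₁h₂ − E₂h₁) = E₂ → λ = E₂/(E₁h₂ − E₂h₁).
λ = 6.75/(13.1×43.2 − 6.75×14.8) = 6.75/466 = 0.01448 per s.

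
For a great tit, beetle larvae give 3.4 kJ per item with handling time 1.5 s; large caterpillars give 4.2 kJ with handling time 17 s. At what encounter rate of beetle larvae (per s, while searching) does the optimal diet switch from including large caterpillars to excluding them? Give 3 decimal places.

Drop large caterpillars once their profitability E₂/h₂ falls below the rate achievable on beetle larvae alone: E₂/h₂ = λE₁/(1 + λh₁).
Solve for λ: λE₁h₂ = E₂(1 + λh₁) → λ(E₁h₂ − E₂h₁) = E₂ → λ = E₂/(E₁h₂ − E₂h₁).
λ = 4.2/(3.4×17 − 4.2×1.5) = 4.2/51.5 = 0.08155 per s.

0.082 per s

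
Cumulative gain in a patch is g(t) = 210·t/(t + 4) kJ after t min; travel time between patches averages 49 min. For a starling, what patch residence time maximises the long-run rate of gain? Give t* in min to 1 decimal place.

14.0 min

By the marginal value theorem, leave when the instantaneous gain rate g'(t) equals the habitat-wide average g(t)/(T + t).
g'(t) = 210·4/(t + 4)². Setting 210·4/(t+4)² = 210t/[(t+4)(49+t)] gives 4(49+t) = t(t+4), so t² = 4×49 = 196.
t* = √196 = 14 min.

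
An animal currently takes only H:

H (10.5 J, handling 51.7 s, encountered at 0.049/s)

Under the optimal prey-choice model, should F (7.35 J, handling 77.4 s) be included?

Current rate: (0.049×10.5)/(1 + 0.049×51.7) = 0.1456 J/s.
F: E/h = 7.35/77.4 = 0.09496 J/s.
0.09496 < 0.1456, so adding F would lower the average — exclude it.

No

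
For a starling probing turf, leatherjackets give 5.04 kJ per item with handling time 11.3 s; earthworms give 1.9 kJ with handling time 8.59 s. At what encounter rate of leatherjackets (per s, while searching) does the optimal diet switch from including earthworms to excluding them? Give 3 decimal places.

At the threshold, the rate on leatherjackets alone equals the profitability of earthworms: λ·5.04/(1 + λ·11.3) = 1.9/8.59 = 0.2212.
Rearranging, λ(5.04 − 0.2212×11.3) = 0.2212, so λ = 0.2212/2.541 = 0.08706 per s.

0.087 per s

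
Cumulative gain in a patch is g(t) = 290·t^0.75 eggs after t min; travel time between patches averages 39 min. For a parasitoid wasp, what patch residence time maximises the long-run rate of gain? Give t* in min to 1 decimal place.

117.0 min

Maximise g(t)/(T+t): set derivative to zero → g'(t)(T+t) = g(t).
g'(t) = 0.75·290·t^-0.25. Setting 0.75·290·t^-0.25 = 290·t^0.75/(39+t) gives 0.75(39+t) = t, so 0.25·t = 0.75×39.
t* = 0.75×39/0.25 = 117 min.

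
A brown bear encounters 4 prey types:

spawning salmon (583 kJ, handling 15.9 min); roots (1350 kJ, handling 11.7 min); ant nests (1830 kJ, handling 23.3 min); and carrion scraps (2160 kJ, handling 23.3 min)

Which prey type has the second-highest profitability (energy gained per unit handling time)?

carrion scraps

Profitability E/h (kJ/min): spawning salmon = 583/15.9 = 36.7, roots = 1350/11.7 = 115, ant nests = 1830/23.3 = 78.5, carrion scraps = 2160/23.3 = 92.7.
Ranked: roots > carrion scraps > ant nests > spawning salmon.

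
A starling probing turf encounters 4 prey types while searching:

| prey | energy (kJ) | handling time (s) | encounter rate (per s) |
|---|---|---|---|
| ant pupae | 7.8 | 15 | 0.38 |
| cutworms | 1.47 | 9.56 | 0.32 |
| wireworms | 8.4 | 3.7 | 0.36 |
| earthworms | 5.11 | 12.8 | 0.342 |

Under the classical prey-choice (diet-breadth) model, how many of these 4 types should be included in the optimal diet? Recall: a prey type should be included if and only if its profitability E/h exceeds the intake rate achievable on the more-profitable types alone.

1

E/h in descending order: wireworms 2.27, ant pupae 0.52, earthworms 0.399, cutworms 0.154 kJ/s. The optimal diet is the largest prefix of this list for which every included type satisfies E_i/h_i > R on the types above it.
Rate on top 1: 1.297. ant pupae: 0.52 < 1.297 → exclude; stop.
Optimal diet: wireworms — 1 of 4 types.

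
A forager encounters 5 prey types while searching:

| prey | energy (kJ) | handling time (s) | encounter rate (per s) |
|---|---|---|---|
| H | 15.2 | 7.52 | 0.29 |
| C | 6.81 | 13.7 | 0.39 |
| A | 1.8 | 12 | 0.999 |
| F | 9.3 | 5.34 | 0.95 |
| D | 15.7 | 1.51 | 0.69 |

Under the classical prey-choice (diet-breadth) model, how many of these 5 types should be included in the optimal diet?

Rank by E/h (kJ/s): D 10.4, H 2.02, F 1.74, C 0.497, A 0.15. Include each in turn until the next type's E/h falls below the running intake rate.
Rate on top 1: 5.305. H: 2.02 < 5.305 → exclude; stop.
Optimal diet: D — 1 of 5 types.

1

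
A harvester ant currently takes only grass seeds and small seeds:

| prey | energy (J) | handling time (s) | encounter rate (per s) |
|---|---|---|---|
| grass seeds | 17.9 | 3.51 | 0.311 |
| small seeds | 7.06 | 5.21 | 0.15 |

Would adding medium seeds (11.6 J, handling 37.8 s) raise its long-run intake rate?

Current rate: (0.311×17.9 + 0.15×7.06)/(1 + 0.311×3.51 + 0.15×5.21) = 2.306 J/s.
Profitability of medium seeds: 11.6/37.8 = 0.3069 J/s.
0.3069 < 2.306, so adding medium seeds would lower the average — exclude it.

No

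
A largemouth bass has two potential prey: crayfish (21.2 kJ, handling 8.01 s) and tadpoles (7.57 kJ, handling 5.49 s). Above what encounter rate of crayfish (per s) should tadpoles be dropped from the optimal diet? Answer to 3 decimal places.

The zero-one rule: include tadpoles iff E₂/h₂ > λE₁/(1+λh₁). Equality gives the switch point.
λE₁h₂ = E₂ + λE₂h₁ ⇒ λ = E₂/(E₁h₂ − E₂h₁) = 7.57/(116.4 − 60.64) = 0.1358 per s.

0.136 per s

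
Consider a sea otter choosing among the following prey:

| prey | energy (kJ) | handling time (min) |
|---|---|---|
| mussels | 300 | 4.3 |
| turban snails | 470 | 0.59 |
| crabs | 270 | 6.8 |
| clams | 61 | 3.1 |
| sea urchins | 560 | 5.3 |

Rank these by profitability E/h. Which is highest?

Profitability E/h (kJ/min): mussels = 300/4.3 = 69.8, turban snails = 470/0.59 = 797, crabs = 270/6.8 = 39.7, clams = 61/3.1 = 19.7, sea urchins = 560/5.3 = 106.
Ranked: turban snails > sea urchins > mussels > crabs > clams.

turban snails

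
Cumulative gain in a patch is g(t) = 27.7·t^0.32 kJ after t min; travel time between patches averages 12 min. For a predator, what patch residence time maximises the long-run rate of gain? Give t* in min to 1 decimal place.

Optimal t* satisfies g'(t*) = g(t*)/(T + t*).
g'(t) = 0.32·27.7·t^-0.68. Setting 0.32·27.7·t^-0.68 = 27.7·t^0.32/(12+t) gives 0.32(12+t) = t, so 0.68·t = 0.32×12.
t* = 0.32×12/0.68 = 5.647 min.

5.6 min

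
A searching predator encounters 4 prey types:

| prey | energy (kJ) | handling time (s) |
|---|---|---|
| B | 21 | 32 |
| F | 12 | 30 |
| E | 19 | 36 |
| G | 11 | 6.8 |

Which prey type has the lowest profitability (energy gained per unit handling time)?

In descending order of E/h:
G: 11/6.8 = 1.62 kJ/s
B: 21/32 = 0.656 kJ/s
E: 19/36 = 0.528 kJ/s
F: 12/30 = 0.4 kJ/s

F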